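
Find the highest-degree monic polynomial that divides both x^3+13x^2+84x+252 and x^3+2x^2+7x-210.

x^2+7x+42

Euclidean algorithm in ℚ[x]:
  x^3+13x^2+84x+252 = (x^3+2x^2+7x-210) + (11x^2+77x+462)
  x^3+2x^2+7x-210 = ((1/11)x-5/11)(11x^2+77x+462) + (0)
Last nonzero remainder: 11x^2+77x+462. Dividing through by 11 gives the monic gcd x^2+7x+42.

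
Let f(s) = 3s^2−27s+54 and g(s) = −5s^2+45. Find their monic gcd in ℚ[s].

Apply the Euclidean algorithm:
  3s^2−27s+54 = (−3/5)(−5s^2+45) + (−27s+81)
  −5s^2+45 = ((5/27)s+5/9)(−27s+81) + (0)
Last nonzero remainder: −27s+81. Dividing through by −27 gives the monic gcd s−3.

s−3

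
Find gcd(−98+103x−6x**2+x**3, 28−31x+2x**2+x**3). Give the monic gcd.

−1+x

Repeated division with remainder:
  x**3−6x**2+103x−98 = (x**3+2x**2−31x+28) + (−8x**2+134x−126)
  x**3+2x**2−31x+28 = (−(1/8)x−75/32)(−8x**2+134x−126) + ((4277/16)x−4277/16)
  −8x**2+134x−126 = (−(128/4277)x+288/611)((4277/16)x−4277/16) + (0)
Last nonzero remainder: (4277/16)x−4277/16. Dividing through by 4277/16 gives the monic gcd x−1.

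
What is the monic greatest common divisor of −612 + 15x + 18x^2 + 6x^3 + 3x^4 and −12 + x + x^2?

Apply the Euclidean algorithm:
  3x^4 + 6x^3 + 18x^2 + 15x − 612 = (3x^2 + 3x + 51)(x^2 + x − 12) + (0)
The last nonzero remainder x^2 + x − 12 is already monic.

−12 + x + x^2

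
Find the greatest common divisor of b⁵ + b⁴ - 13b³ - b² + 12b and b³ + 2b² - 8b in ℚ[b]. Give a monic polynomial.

b² + 4b

Euclidean algorithm in ℚ[b]:
  b⁵ + b⁴ - 13b³ - b² + 12b = (b² - b - 3)(b³ + 2b² - 8b) + (-3b² - 12b)
  b³ + 2b² - 8b = (-(1/3)b + 2/3)(-3b² - 12b) + (0)
Last nonzero remainder: -3b² - 12b. Dividing through by -3 gives the monic gcd b² + 4b.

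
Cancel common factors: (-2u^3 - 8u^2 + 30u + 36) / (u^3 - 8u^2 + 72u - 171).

Euclidean algorithm in ℚ[u]:
  -2u^3 - 8u^2 + 30u + 36 = (-2)(u^3 - 8u^2 + 72u - 171) + (-24u^2 + 174u - 306)
  u^3 - 8u^2 + 72u - 171 = (-(1/24)u + 1/32)(-24u^2 + 174u - 306) + ((861/16)u - 2583/16)
  -24u^2 + 174u - 306 = (-(128/287)u + 544/287)((861/16)u - 2583/16) + (0)
Last nonzero remainder: (861/16)u - 2583/16. Dividing through by 861/16 gives the monic gcd u - 3.
Cancel u - 3 from numerator and denominator to get the reduced form.

(-2u^2 - 14u - 12)/(u^2 - 5u + 57)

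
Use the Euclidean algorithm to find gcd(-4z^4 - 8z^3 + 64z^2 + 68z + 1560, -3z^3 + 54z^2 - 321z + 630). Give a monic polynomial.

z - 5

Repeated division with remainder:
  -4z^4 - 8z^3 + 64z^2 + 68z + 1560 = ((4/3)z + 80/3)(-3z^3 + 54z^2 - 321z + 630) + (-948z^2 + 7788z - 15240)
  -3z^3 + 54z^2 - 321z + 630 = ((1/316)z - 773/24964)(-948z^2 + 7788z - 15240) + (-(197340/6241)z + 986700/6241)
  -948z^2 + 7788z - 15240 = ((493039/16445)z - 1585214/16445)(-(197340/6241)z + 986700/6241) + (0)
Last nonzero remainder: -(197340/6241)z + 986700/6241. Dividing through by -197340/6241 gives the monic gcd z - 5.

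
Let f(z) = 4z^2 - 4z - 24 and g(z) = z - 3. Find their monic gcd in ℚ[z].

Euclidean algorithm in ℚ[z]:
  4z^2 - 4z - 24 = (4z + 8)(z - 3) + (0)
The last nonzero remainder z - 3 is already monic.

z - 3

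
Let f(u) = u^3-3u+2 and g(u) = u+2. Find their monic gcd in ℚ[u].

By polynomial division,
  u^3-3u+2 = (u^2-2u+1)(u+2) + (0)
The last nonzero remainder u+2 is already monic.

u+2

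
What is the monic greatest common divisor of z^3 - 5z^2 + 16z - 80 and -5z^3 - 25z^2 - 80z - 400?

By polynomial division,
  z^3 - 5z^2 + 16z - 80 = (-1/5)(-5z^3 - 25z^2 - 80z - 400) + (-10z^2 - 160)
  -5z^3 - 25z^2 - 80z - 400 = ((1/2)z + 5/2)(-10z^2 - 160) + (0)
Last nonzero remainder: -10z^2 - 160. Dividing through by -10 gives the monic gcd z^2 + 16.

z^2 + 16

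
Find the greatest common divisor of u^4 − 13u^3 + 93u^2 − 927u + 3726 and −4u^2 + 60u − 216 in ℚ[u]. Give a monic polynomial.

u^2 − 15u + 54

Apply the Euclidean algorithm:
  u^4 − 13u^3 + 93u^2 − 927u + 3726 = (−(1/4)u^2 − (1/2)u − 69/4)(−4u^2 + 60u − 216) + (0)
Last nonzero remainder: −4u^2 + 60u − 216. Dividing through by −4 gives the monic gcd u^2 − 15u + 54.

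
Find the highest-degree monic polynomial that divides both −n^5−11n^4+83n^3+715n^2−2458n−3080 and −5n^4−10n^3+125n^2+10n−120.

n^2−3n−4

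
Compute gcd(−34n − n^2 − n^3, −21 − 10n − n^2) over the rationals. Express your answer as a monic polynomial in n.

Apply the Euclidean algorithm:
  −n^3 − n^2 − 34n = (n − 9)(−n^2 − 10n − 21) + (−103n − 189)
  −n^2 − 10n − 21 = ((1/103)n + 841/10609)(−103n − 189) + (−63840/10609)
  −103n − 189 = ((1092727/63840)n + 95481/3040)(−63840/10609) + (0)
The last nonzero remainder is the constant −63840/10609, so the polynomials are coprime and gcd = 1.

1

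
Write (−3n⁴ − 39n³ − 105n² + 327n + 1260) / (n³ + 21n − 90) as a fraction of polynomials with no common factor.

(−3n³ − 48n² − 249n − 420)/(n² + 3n + 30)

Euclidean algorithm in ℚ[n]:
  −3n⁴ − 39n³ − 105n² + 327n + 1260 = (−3n − 39)(n³ + 21n − 90) + (−42n² + 876n − 2250)
  n³ + 21n − 90 = (−(1/42)n − 73/147)(−42n² + 876n − 2250) + ((19720/49)n − 59160/49)
  −42n² + 876n − 2250 = (−(1029/9860)n + 3675/1972)((19720/49)n − 59160/49) + (0)
Last nonzero remainder: (19720/49)n − 59160/49. Dividing through by 19720/49 gives the monic gcd n − 3.
Cancel n − 3 from numerator and denominator to get the reduced form.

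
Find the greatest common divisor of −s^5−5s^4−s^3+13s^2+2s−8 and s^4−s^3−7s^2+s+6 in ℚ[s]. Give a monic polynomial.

s^3+2s^2−s−2

By polynomial division,
  −s^5−5s^4−s^3+13s^2+2s−8 = (−s−6)(s^4−s^3−7s^2+s+6) + (−14s^3−28s^2+14s+28)
  s^4−s^3−7s^2+s+6 = (−(1/14)s+3/14)(−14s^3−28s^2+14s+28) + (0)
Last nonzero remainder: −14s^3−28s^2+14s+28. Dividing through by −14 gives the monic gcd s^3+2s^2−s−2.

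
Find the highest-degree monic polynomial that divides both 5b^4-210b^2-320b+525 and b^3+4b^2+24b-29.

b-1

Apply the Euclidean algorithm:
  5b^4-210b^2-320b+525 = (5b-20)(b^3+4b^2+24b-29) + (-250b^2+305b-55)
  b^3+4b^2+24b-29 = (-(1/250)b-261/12500)(-250b^2+305b-55) + ((75371/2500)b-75371/2500)
  -250b^2+305b-55 = (-(625000/75371)b+137500/75371)((75371/2500)b-75371/2500) + (0)
Last nonzero remainder: (75371/2500)b-75371/2500. Dividing through by 75371/2500 gives the monic gcd b-1.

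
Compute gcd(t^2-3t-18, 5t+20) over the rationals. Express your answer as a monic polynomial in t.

Euclidean algorithm in ℚ[t]:
  t^2-3t-18 = ((1/5)t-7/5)(5t+20) + (10)
  5t+20 = ((1/2)t+2)(10) + (0)
The last nonzero remainder is the constant 10, so the polynomials are coprime and gcd = 1.

1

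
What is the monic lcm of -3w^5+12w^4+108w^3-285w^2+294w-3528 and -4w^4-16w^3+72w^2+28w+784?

w^6+3w^5-64w^4-157w^3+567w^2+490w+8232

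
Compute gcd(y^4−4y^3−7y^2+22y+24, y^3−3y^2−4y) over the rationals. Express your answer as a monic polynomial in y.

y^2−3y−4

By polynomial division,
  y^4−4y^3−7y^2+22y+24 = (y−1)(y^3−3y^2−4y) + (−6y^2+18y+24)
  y^3−3y^2−4y = (−(1/6)y)(−6y^2+18y+24) + (0)
Last nonzero remainder: −6y^2+18y+24. Dividing through by −6 gives the monic gcd y^2−3y−4.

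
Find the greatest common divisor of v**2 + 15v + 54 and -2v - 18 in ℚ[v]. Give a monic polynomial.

By polynomial division,
  v**2 + 15v + 54 = (-(1/2)v - 3)(-2v - 18) + (0)
Last nonzero remainder: -2v - 18. Dividing through by -2 gives the monic gcd v + 9.

v + 9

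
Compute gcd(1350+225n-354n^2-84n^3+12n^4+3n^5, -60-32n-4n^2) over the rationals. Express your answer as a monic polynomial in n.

15+8n+n^2

Euclidean algorithm in ℚ[n]:
  3n^5+12n^4-84n^3-354n^2+225n+1350 = (-(3/4)n^3+3n^2+(33/4)n-45/2)(-4n^2-32n-60) + (0)
Last nonzero remainder: -4n^2-32n-60. Dividing through by -4 gives the monic gcd n^2+8n+15.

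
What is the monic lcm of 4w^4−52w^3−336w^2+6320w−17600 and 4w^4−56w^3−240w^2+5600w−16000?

w^5−3w^4−214w^3+740w^2+11400w−44000

Repeated division with remainder:
  4w^4−52w^3−336w^2+6320w−17600 = (4w^4−56w^3−240w^2+5600w−16000) + (4w^3−96w^2+720w−1600)
  4w^4−56w^3−240w^2+5600w−16000 = (w+10)(4w^3−96w^2+720w−1600) + (0)
Last nonzero remainder: 4w^3−96w^2+720w−1600. Dividing through by 4 gives the monic gcd w^3−24w^2+180w−400.
Then lcm(f, g) = f·g / gcd(f, g); expanding and making the result monic gives the answer.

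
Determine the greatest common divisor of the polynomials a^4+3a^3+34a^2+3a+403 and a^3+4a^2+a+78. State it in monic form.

a^2-2a+13

By polynomial division,
  a^4+3a^3+34a^2+3a+403 = (a-1)(a^3+4a^2+a+78) + (37a^2-74a+481)
  a^3+4a^2+a+78 = ((1/37)a+6/37)(37a^2-74a+481) + (0)
Last nonzero remainder: 37a^2-74a+481. Dividing through by 37 gives the monic gcd a^2-2a+13.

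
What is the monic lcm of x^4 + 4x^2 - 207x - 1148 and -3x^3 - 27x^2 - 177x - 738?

x^5 + 6x^4 + 4x^3 - 183x^2 - 2390x - 6888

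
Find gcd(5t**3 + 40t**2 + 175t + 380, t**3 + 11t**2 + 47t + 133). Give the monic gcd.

Repeated division with remainder:
  5t**3 + 40t**2 + 175t + 380 = (5)(t**3 + 11t**2 + 47t + 133) + (−15t**2 − 60t − 285)
  t**3 + 11t**2 + 47t + 133 = (−(1/15)t − 7/15)(−15t**2 − 60t − 285) + (0)
Last nonzero remainder: −15t**2 − 60t − 285. Dividing through by −15 gives the monic gcd t**2 + 4t + 19.

t**2 + 4t + 19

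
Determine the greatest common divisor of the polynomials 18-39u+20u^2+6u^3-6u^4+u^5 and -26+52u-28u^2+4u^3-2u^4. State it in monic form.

1-2u+u^2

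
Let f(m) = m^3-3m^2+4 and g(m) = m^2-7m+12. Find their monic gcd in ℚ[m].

By polynomial division,
  m^3-3m^2+4 = (m+4)(m^2-7m+12) + (16m-44)
  m^2-7m+12 = ((1/16)m-17/64)(16m-44) + (5/16)
  16m-44 = ((256/5)m-704/5)(5/16) + (0)
The last nonzero remainder is the constant 5/16, so the polynomials are coprime and gcd = 1.

1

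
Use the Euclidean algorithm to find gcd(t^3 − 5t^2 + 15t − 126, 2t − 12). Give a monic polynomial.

t − 6

Apply the Euclidean algorithm:
  t^3 − 5t^2 + 15t − 126 = ((1/2)t^2 + (1/2)t + 21/2)(2t − 12) + (0)
Last nonzero remainder: 2t − 12. Dividing through by 2 gives the monic gcd t − 6.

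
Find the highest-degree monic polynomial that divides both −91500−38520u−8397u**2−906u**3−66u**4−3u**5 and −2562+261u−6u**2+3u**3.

122+5u+u**2

Apply the Euclidean algorithm:
  −3u**5−66u**4−906u**3−8397u**2−38520u−91500 = (−u**2−24u−263)(3u**3−6u**2+261u−2562) + (−6273u**2−31365u−765306)
  3u**3−6u**2+261u−2562 = (−(1/2091)u+7/2091)(−6273u**2−31365u−765306) + (0)
Last nonzero remainder: −6273u**2−31365u−765306. Dividing through by −6273 gives the monic gcd u**2+5u+122.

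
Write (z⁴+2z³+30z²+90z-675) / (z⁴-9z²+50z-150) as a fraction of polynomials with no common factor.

(z²+45)/(z²-2z+10)

Apply the Euclidean algorithm:
  z⁴+2z³+30z²+90z-675 = (z⁴-9z²+50z-150) + (2z³+39z²+40z-525)
  z⁴-9z²+50z-150 = ((1/2)z-39/4)(2z³+39z²+40z-525) + ((1405/4)z²+(1405/2)z-21075/4)
  2z³+39z²+40z-525 = ((8/1405)z+28/281)((1405/4)z²+(1405/2)z-21075/4) + (0)
Last nonzero remainder: (1405/4)z²+(1405/2)z-21075/4. Dividing through by 1405/4 gives the monic gcd z²+2z-15.
Cancel z²+2z-15 from numerator and denominator to get the reduced form.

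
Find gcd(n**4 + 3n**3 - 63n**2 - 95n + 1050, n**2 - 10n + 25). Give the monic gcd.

Apply the Euclidean algorithm:
  n**4 + 3n**3 - 63n**2 - 95n + 1050 = (n**2 + 13n + 42)(n**2 - 10n + 25) + (0)
The last nonzero remainder n**2 - 10n + 25 is already monic.

n**2 - 10n + 25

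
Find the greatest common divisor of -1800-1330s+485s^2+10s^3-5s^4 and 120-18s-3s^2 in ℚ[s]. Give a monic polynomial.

-40+6s+s^2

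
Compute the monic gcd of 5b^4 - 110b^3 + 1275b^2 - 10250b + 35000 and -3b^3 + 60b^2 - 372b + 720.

By polynomial division,
  5b^4 - 110b^3 + 1275b^2 - 10250b + 35000 = (-(5/3)b + 10/3)(-3b^3 + 60b^2 - 372b + 720) + (455b^2 - 7810b + 32600)
  -3b^3 + 60b^2 - 372b + 720 = (-(3/455)b + 774/41405)(455b^2 - 7810b + 32600) + (-(91584/8281)b + 915840/8281)
  455b^2 - 7810b + 32600 = (-(3767855/91584)b + 6749015/22896)(-(91584/8281)b + 915840/8281) + (0)
Last nonzero remainder: -(91584/8281)b + 915840/8281. Dividing through by -91584/8281 gives the monic gcd b - 10.

b - 10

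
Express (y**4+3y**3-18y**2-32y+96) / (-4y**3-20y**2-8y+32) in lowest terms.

(-y**3+y**2+14y-24)/(4y**2+4y-8)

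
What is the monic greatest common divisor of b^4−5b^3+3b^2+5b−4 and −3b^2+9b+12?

Euclidean algorithm in ℚ[b]:
  b^4−5b^3+3b^2+5b−4 = (−(1/3)b^2+(2/3)b−1/3)(−3b^2+9b+12) + (0)
Last nonzero remainder: −3b^2+9b+12. Dividing through by −3 gives the monic gcd b^2−3b−4.

b^2−3b−4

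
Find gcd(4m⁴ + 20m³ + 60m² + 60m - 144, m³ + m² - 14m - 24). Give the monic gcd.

Apply the Euclidean algorithm:
  4m⁴ + 20m³ + 60m² + 60m - 144 = (4m + 16)(m³ + m² - 14m - 24) + (100m² + 380m + 240)
  m³ + m² - 14m - 24 = ((1/100)m - 7/250)(100m² + 380m + 240) + (-(144/25)m - 432/25)
  100m² + 380m + 240 = (-(625/36)m - 125/9)(-(144/25)m - 432/25) + (0)
Last nonzero remainder: -(144/25)m - 432/25. Dividing through by -144/25 gives the monic gcd m + 3.

m + 3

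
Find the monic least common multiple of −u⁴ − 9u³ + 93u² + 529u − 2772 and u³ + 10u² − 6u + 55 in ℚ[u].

u⁶ + 8u⁵ − 97u⁴ − 391u³ + 2836u² − 5417u + 13860

Euclidean algorithm in ℚ[u]:
  −u⁴ − 9u³ + 93u² + 529u − 2772 = (−u + 1)(u³ + 10u² − 6u + 55) + (77u² + 590u − 2827)
  u³ + 10u² − 6u + 55 = ((1/77)u + 180/5929)(77u² + 590u − 2827) + ((75905/5929)u + 75905/539)
  77u² + 590u − 2827 = ((456533/75905)u − 1523753/75905)((75905/5929)u + 75905/539) + (0)
Last nonzero remainder: (75905/5929)u + 75905/539. Dividing through by 75905/5929 gives the monic gcd u + 11.
Then lcm(f, g) = f·g / gcd(f, g); expanding and making the result monic gives the answer.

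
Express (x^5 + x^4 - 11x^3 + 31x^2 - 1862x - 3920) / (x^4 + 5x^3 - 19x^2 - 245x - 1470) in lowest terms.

(x^3 + x^2 + 38x + 80)/(x^2 + 5x + 30)

Repeated division with remainder:
  x^5 + x^4 - 11x^3 + 31x^2 - 1862x - 3920 = (x - 4)(x^4 + 5x^3 - 19x^2 - 245x - 1470) + (28x^3 + 200x^2 - 1372x - 9800)
  x^4 + 5x^3 - 19x^2 - 245x - 1470 = ((1/28)x - 15/196)(28x^3 + 200x^2 - 1372x - 9800) + ((2220/49)x^2 - 2220)
  28x^3 + 200x^2 - 1372x - 9800 = ((343/555)x + 490/111)((2220/49)x^2 - 2220) + (0)
Last nonzero remainder: (2220/49)x^2 - 2220. Dividing through by 2220/49 gives the monic gcd x^2 - 49.
Cancel x^2 - 49 from numerator and denominator to get the reduced form.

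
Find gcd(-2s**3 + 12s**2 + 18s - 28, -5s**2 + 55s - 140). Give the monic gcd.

s - 7

Apply the Euclidean algorithm:
  -2s**3 + 12s**2 + 18s - 28 = ((2/5)s + 2)(-5s**2 + 55s - 140) + (-36s + 252)
  -5s**2 + 55s - 140 = ((5/36)s - 5/9)(-36s + 252) + (0)
Last nonzero remainder: -36s + 252. Dividing through by -36 gives the monic gcd s - 7.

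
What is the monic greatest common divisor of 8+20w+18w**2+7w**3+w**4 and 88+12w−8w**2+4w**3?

2+w

Apply the Euclidean algorithm:
  w**4+7w**3+18w**2+20w+8 = ((1/4)w+9/4)(4w**3−8w**2+12w+88) + (33w**2−29w−190)
  4w**3−8w**2+12w+88 = ((4/33)w−148/1089)(33w**2−29w−190) + ((33856/1089)w+67712/1089)
  33w**2−29w−190 = ((35937/33856)w−103455/33856)((33856/1089)w+67712/1089) + (0)
Last nonzero remainder: (33856/1089)w+67712/1089. Dividing through by 33856/1089 gives the monic gcd w+2.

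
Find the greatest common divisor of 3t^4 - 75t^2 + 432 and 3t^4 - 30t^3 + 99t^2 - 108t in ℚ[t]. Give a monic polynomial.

By polynomial division,
  3t^4 - 75t^2 + 432 = (3t^4 - 30t^3 + 99t^2 - 108t) + (30t^3 - 174t^2 + 108t + 432)
  3t^4 - 30t^3 + 99t^2 - 108t = ((1/10)t - 21/50)(30t^3 - 174t^2 + 108t + 432) + ((378/25)t^2 - (2646/25)t + 4536/25)
  30t^3 - 174t^2 + 108t + 432 = ((125/63)t + 50/21)((378/25)t^2 - (2646/25)t + 4536/25) + (0)
Last nonzero remainder: (378/25)t^2 - (2646/25)t + 4536/25. Dividing through by 378/25 gives the monic gcd t^2 - 7t + 12.

t^2 - 7t + 12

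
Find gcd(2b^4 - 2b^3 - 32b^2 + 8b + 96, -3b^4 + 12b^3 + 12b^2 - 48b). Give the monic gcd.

Apply the Euclidean algorithm:
  2b^4 - 2b^3 - 32b^2 + 8b + 96 = (-2/3)(-3b^4 + 12b^3 + 12b^2 - 48b) + (6b^3 - 24b^2 - 24b + 96)
  -3b^4 + 12b^3 + 12b^2 - 48b = (-(1/2)b)(6b^3 - 24b^2 - 24b + 96) + (0)
Last nonzero remainder: 6b^3 - 24b^2 - 24b + 96. Dividing through by 6 gives the monic gcd b^3 - 4b^2 - 4b + 16.

b^3 - 4b^2 - 4b + 16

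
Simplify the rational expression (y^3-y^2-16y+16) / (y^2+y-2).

Repeated division with remainder:
  y^3-y^2-16y+16 = (y-2)(y^2+y-2) + (-12y+12)
  y^2+y-2 = (-(1/12)y-1/6)(-12y+12) + (0)
Last nonzero remainder: -12y+12. Dividing through by -12 gives the monic gcd y-1.
Cancel y-1 from numerator and denominator to get the reduced form.

(y^2-16)/(y+2)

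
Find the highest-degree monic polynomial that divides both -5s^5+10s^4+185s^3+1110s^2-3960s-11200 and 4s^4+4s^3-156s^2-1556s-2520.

s^3+10s^2+51s+70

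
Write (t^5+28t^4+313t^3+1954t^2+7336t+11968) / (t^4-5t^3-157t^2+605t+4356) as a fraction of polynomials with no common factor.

(t^3+13t^2+74t+272)/(t^2-20t+99)

By polynomial division,
  t^5+28t^4+313t^3+1954t^2+7336t+11968 = (t+33)(t^4-5t^3-157t^2+605t+4356) + (635t^3+6530t^2-16985t-131780)
  t^4-5t^3-157t^2+605t+4356 = ((1/635)t-1941/80645)(635t^3+6530t^2-16985t-131780) + ((434112/16129)t^2+(6511680/16129)t+19100928/16129)
  635t^3+6530t^2-16985t-131780 = ((10241915/434112)t-48306355/434112)((434112/16129)t^2+(6511680/16129)t+19100928/16129) + (0)
Last nonzero remainder: (434112/16129)t^2+(6511680/16129)t+19100928/16129. Dividing through by 434112/16129 gives the monic gcd t^2+15t+44.
Cancel t^2+15t+44 from numerator and denominator to get the reduced form.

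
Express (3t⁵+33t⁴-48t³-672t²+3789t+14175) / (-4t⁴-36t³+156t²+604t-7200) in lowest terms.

(-3t²-30t-63)/(4t+32)

Apply the Euclidean algorithm:
  3t⁵+33t⁴-48t³-672t²+3789t+14175 = (-(3/4)t-3/2)(-4t⁴-36t³+156t²+604t-7200) + (15t³+15t²-705t+3375)
  -4t⁴-36t³+156t²+604t-7200 = (-(4/15)t-32/15)(15t³+15t²-705t+3375) + (0)
Last nonzero remainder: 15t³+15t²-705t+3375. Dividing through by 15 gives the monic gcd t³+t²-47t+225.
Cancel t³+t²-47t+225 from numerator and denominator to get the reduced form.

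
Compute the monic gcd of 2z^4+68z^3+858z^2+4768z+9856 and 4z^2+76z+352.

z^2+19z+88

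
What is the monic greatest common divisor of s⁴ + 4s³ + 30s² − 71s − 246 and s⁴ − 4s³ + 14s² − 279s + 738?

Apply the Euclidean algorithm:
  s⁴ + 4s³ + 30s² − 71s − 246 = (s⁴ − 4s³ + 14s² − 279s + 738) + (8s³ + 16s² + 208s − 984)
  s⁴ − 4s³ + 14s² − 279s + 738 = ((1/8)s − 3/4)(8s³ + 16s² + 208s − 984) + (0)
Last nonzero remainder: 8s³ + 16s² + 208s − 984. Dividing through by 8 gives the monic gcd s³ + 2s² + 26s − 123.

s³ + 2s² + 26s − 123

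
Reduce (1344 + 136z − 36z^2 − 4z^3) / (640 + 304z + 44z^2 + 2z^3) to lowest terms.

Repeated division with remainder:
  −4z^3 − 36z^2 + 136z + 1344 = (−2)(2z^3 + 44z^2 + 304z + 640) + (52z^2 + 744z + 2624)
  2z^3 + 44z^2 + 304z + 640 = ((1/26)z + 50/169)(52z^2 + 744z + 2624) + (−(2880/169)z − 23040/169)
  52z^2 + 744z + 2624 = (−(2197/720)z − 6929/360)(−(2880/169)z − 23040/169) + (0)
Last nonzero remainder: −(2880/169)z − 23040/169. Dividing through by −2880/169 gives the monic gcd z + 8.
Cancel z + 8 from numerator and denominator to get the reduced form.

(84 − 2z − 2z^2)/(40 + 14z + z^2)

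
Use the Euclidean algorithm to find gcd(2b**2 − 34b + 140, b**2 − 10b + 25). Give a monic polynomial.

Repeated division with remainder:
  2b**2 − 34b + 140 = (2)(b**2 − 10b + 25) + (−14b + 90)
  b**2 − 10b + 25 = (−(1/14)b + 25/98)(−14b + 90) + (100/49)
  −14b + 90 = (−(343/50)b + 441/10)(100/49) + (0)
The last nonzero remainder is the constant 100/49, so the polynomials are coprime and gcd = 1.

1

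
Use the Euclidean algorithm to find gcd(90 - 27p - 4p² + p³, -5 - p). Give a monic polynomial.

By polynomial division,
  p³ - 4p² - 27p + 90 = (-p² + 9p - 18)(-p - 5) + (0)
Last nonzero remainder: -p - 5. Dividing through by -1 gives the monic gcd p + 5.

5 + p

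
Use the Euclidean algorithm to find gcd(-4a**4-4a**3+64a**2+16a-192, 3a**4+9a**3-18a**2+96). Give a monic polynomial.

a**2+6a+8

Repeated division with remainder:
  -4a**4-4a**3+64a**2+16a-192 = (-4/3)(3a**4+9a**3-18a**2+96) + (8a**3+40a**2+16a-64)
  3a**4+9a**3-18a**2+96 = ((3/8)a-3/4)(8a**3+40a**2+16a-64) + (6a**2+36a+48)
  8a**3+40a**2+16a-64 = ((4/3)a-4/3)(6a**2+36a+48) + (0)
Last nonzero remainder: 6a**2+36a+48. Dividing through by 6 gives the monic gcd a**2+6a+8.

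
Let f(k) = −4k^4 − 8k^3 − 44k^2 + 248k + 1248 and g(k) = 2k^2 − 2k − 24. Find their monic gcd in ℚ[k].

k^2 − k − 12

Euclidean algorithm in ℚ[k]:
  −4k^4 − 8k^3 − 44k^2 + 248k + 1248 = (−2k^2 − 6k − 52)(2k^2 − 2k − 24) + (0)
Last nonzero remainder: 2k^2 − 2k − 24. Dividing through by 2 gives the monic gcd k^2 − k − 12.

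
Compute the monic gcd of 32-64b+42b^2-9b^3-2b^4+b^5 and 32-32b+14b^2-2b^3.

4-3b+b^2

Apply the Euclidean algorithm:
  b^5-2b^4-9b^3+42b^2-64b+32 = (-(1/2)b^2-(5/2)b-5)(-2b^3+14b^2-32b+32) + (48b^2-144b+192)
  -2b^3+14b^2-32b+32 = (-(1/24)b+1/6)(48b^2-144b+192) + (0)
Last nonzero remainder: 48b^2-144b+192. Dividing through by 48 gives the monic gcd b^2-3b+4.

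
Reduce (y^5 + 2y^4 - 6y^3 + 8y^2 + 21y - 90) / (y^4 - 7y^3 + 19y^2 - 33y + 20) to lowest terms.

(y^3 + 4y^2 - 3y - 18)/(y^2 - 5y + 4)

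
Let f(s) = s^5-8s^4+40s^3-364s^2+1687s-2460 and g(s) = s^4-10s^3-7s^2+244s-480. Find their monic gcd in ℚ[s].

s^2-7s+12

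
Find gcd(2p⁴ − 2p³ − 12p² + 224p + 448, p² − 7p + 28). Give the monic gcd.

Repeated division with remainder:
  2p⁴ − 2p³ − 12p² + 224p + 448 = (2p² + 12p + 16)(p² − 7p + 28) + (0)
The last nonzero remainder p² − 7p + 28 is already monic.

p² − 7p + 28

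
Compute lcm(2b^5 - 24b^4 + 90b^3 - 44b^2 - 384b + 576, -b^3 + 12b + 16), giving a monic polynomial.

b^6 - 10b^5 + 21b^4 + 68b^3 - 236b^2 - 96b + 576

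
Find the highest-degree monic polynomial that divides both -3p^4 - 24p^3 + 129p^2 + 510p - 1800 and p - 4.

p - 4

Euclidean algorithm in ℚ[p]:
  -3p^4 - 24p^3 + 129p^2 + 510p - 1800 = (-3p^3 - 36p^2 - 15p + 450)(p - 4) + (0)
The last nonzero remainder p - 4 is already monic.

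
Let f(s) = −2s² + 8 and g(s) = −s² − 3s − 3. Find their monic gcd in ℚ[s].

1

Apply the Euclidean algorithm:
  −2s² + 8 = (2)(−s² − 3s − 3) + (6s + 14)
  −s² − 3s − 3 = (−(1/6)s − 1/9)(6s + 14) + (−13/9)
  6s + 14 = (−(54/13)s − 126/13)(−13/9) + (0)
The last nonzero remainder is the constant −13/9, so the polynomials are coprime and gcd = 1.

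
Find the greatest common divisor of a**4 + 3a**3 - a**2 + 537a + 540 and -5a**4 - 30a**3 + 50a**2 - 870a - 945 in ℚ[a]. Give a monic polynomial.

a**2 + 10a + 9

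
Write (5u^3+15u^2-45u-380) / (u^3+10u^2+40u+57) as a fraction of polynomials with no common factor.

(5u-20)/(u+3)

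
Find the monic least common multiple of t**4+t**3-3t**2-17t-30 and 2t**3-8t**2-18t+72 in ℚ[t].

t**6-16t**4-26t**3+23t**2+234t+360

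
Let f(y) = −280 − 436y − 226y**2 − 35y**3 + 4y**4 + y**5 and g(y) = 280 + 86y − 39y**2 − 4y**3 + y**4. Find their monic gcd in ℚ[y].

By polynomial division,
  y**5 + 4y**4 − 35y**3 − 226y**2 − 436y − 280 = (y + 8)(y**4 − 4y**3 − 39y**2 + 86y + 280) + (36y**3 − 1404y − 2520)
  y**4 − 4y**3 − 39y**2 + 86y + 280 = ((1/36)y − 1/9)(36y**3 − 1404y − 2520) + (0)
Last nonzero remainder: 36y**3 − 1404y − 2520. Dividing through by 36 gives the monic gcd y**3 − 39y − 70.

−70 − 39y + y**3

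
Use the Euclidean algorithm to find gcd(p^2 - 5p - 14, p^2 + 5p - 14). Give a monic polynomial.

Apply the Euclidean algorithm:
  p^2 - 5p - 14 = (p^2 + 5p - 14) + (-10p)
  p^2 + 5p - 14 = (-(1/10)p - 1/2)(-10p) + (-14)
  -10p = ((5/7)p)(-14) + (0)
The last nonzero remainder is the constant -14, so the polynomials are coprime and gcd = 1.

1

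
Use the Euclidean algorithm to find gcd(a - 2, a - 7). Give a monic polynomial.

1

Repeated division with remainder:
  a - 2 = (a - 7) + (5)
  a - 7 = ((1/5)a - 7/5)(5) + (0)
The last nonzero remainder is the constant 5, so the polynomials are coprime and gcd = 1.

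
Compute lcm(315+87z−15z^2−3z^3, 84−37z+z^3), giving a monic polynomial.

−1260+387z+158z^2−52z^3−2z^4+z^5

Apply the Euclidean algorithm:
  −3z^3−15z^2+87z+315 = (−3)(z^3−37z+84) + (−15z^2−24z+567)
  z^3−37z+84 = (−(1/15)z+8/75)(−15z^2−24z+567) + ((84/25)z+588/25)
  −15z^2−24z+567 = (−(125/28)z+675/28)((84/25)z+588/25) + (0)
Last nonzero remainder: (84/25)z+588/25. Dividing through by 84/25 gives the monic gcd z+7.
Then lcm(f, g) = f·g / gcd(f, g); expanding and making the result monic gives the answer.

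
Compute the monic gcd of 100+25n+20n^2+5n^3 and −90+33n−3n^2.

Repeated division with remainder:
  5n^3+20n^2+25n+100 = (−(5/3)n−25)(−3n^2+33n−90) + (700n−2150)
  −3n^2+33n−90 = (−(3/700)n+333/9800)(700n−2150) + (−3321/196)
  700n−2150 = (−(137200/3321)n+421400/3321)(−3321/196) + (0)
The last nonzero remainder is the constant −3321/196, so the polynomials are coprime and gcd = 1.

1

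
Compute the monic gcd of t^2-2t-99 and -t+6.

Apply the Euclidean algorithm:
  t^2-2t-99 = (-t-4)(-t+6) + (-75)
  -t+6 = ((1/75)t-2/25)(-75) + (0)
The last nonzero remainder is the constant -75, so the polynomials are coprime and gcd = 1.

1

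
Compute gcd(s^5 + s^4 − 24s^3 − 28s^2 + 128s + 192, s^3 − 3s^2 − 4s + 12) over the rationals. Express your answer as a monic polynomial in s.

s^2 − s − 6

Apply the Euclidean algorithm:
  s^5 + s^4 − 24s^3 − 28s^2 + 128s + 192 = (s^2 + 4s − 8)(s^3 − 3s^2 − 4s + 12) + (−48s^2 + 48s + 288)
  s^3 − 3s^2 − 4s + 12 = (−(1/48)s + 1/24)(−48s^2 + 48s + 288) + (0)
Last nonzero remainder: −48s^2 + 48s + 288. Dividing through by −48 gives the monic gcd s^2 − s − 6.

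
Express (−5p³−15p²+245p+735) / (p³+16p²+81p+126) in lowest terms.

(−5p+35)/(p+6)

By polynomial division,
  −5p³−15p²+245p+735 = (−5)(p³+16p²+81p+126) + (65p²+650p+1365)
  p³+16p²+81p+126 = ((1/65)p+6/65)(65p²+650p+1365) + (0)
Last nonzero remainder: 65p²+650p+1365. Dividing through by 65 gives the monic gcd p²+10p+21.
Cancel p²+10p+21 from numerator and denominator to get the reduced form.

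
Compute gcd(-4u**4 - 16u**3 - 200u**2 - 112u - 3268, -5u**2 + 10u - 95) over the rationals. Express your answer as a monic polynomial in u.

u**2 - 2u + 19

By polynomial division,
  -4u**4 - 16u**3 - 200u**2 - 112u - 3268 = ((4/5)u**2 + (24/5)u + 172/5)(-5u**2 + 10u - 95) + (0)
Last nonzero remainder: -5u**2 + 10u - 95. Dividing through by -5 gives the monic gcd u**2 - 2u + 19.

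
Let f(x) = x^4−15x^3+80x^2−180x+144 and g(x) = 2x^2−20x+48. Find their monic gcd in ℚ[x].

By polynomial division,
  x^4−15x^3+80x^2−180x+144 = ((1/2)x^2−(5/2)x+3)(2x^2−20x+48) + (0)
Last nonzero remainder: 2x^2−20x+48. Dividing through by 2 gives the monic gcd x^2−10x+24.

x^2−10x+24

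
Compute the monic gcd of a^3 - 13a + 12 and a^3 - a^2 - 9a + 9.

Euclidean algorithm in ℚ[a]:
  a^3 - 13a + 12 = (a^3 - a^2 - 9a + 9) + (a^2 - 4a + 3)
  a^3 - a^2 - 9a + 9 = (a + 3)(a^2 - 4a + 3) + (0)
The last nonzero remainder a^2 - 4a + 3 is already monic.

a^2 - 4a + 3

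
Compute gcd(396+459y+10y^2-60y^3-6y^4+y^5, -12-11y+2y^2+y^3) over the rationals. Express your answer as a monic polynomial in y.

By polynomial division,
  y^5-6y^4-60y^3+10y^2+459y+396 = (y^2-8y-33)(y^3+2y^2-11y-12) + (0)
The last nonzero remainder y^3+2y^2-11y-12 is already monic.

-12-11y+2y^2+y^3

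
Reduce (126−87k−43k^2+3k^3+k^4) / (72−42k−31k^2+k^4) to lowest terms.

Apply the Euclidean algorithm:
  k^4+3k^3−43k^2−87k+126 = (k^4−31k^2−42k+72) + (3k^3−12k^2−45k+54)
  k^4−31k^2−42k+72 = ((1/3)k+4/3)(3k^3−12k^2−45k+54) + (0)
Last nonzero remainder: 3k^3−12k^2−45k+54. Dividing through by 3 gives the monic gcd k^3−4k^2−15k+18.
Cancel k^3−4k^2−15k+18 from numerator and denominator to get the reduced form.

(7+k)/(4+k)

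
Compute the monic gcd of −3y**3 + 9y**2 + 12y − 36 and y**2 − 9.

y − 3

Repeated division with remainder:
  −3y**3 + 9y**2 + 12y − 36 = (−3y + 9)(y**2 − 9) + (−15y + 45)
  y**2 − 9 = (−(1/15)y − 1/5)(−15y + 45) + (0)
Last nonzero remainder: −15y + 45. Dividing through by −15 gives the monic gcd y − 3.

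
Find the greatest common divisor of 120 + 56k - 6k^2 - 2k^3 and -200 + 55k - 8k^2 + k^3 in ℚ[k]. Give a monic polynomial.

-5 + k

By polynomial division,
  -2k^3 - 6k^2 + 56k + 120 = (-2)(k^3 - 8k^2 + 55k - 200) + (-22k^2 + 166k - 280)
  k^3 - 8k^2 + 55k - 200 = (-(1/22)k + 5/242)(-22k^2 + 166k - 280) + ((4700/121)k - 23500/121)
  -22k^2 + 166k - 280 = (-(1331/2350)k + 1694/1175)((4700/121)k - 23500/121) + (0)
Last nonzero remainder: (4700/121)k - 23500/121. Dividing through by 4700/121 gives the monic gcd k - 5.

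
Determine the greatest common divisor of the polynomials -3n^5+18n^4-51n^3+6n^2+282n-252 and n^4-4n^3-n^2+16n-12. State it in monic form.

Euclidean algorithm in ℚ[n]:
  -3n^5+18n^4-51n^3+6n^2+282n-252 = (-3n+6)(n^4-4n^3-n^2+16n-12) + (-30n^3+60n^2+150n-180)
  n^4-4n^3-n^2+16n-12 = (-(1/30)n+1/15)(-30n^3+60n^2+150n-180) + (0)
Last nonzero remainder: -30n^3+60n^2+150n-180. Dividing through by -30 gives the monic gcd n^3-2n^2-5n+6.

n^3-2n^2-5n+6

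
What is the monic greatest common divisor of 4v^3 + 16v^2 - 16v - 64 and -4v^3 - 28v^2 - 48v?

Euclidean algorithm in ℚ[v]:
  4v^3 + 16v^2 - 16v - 64 = (-1)(-4v^3 - 28v^2 - 48v) + (-12v^2 - 64v - 64)
  -4v^3 - 28v^2 - 48v = ((1/3)v + 5/9)(-12v^2 - 64v - 64) + ((80/9)v + 320/9)
  -12v^2 - 64v - 64 = (-(27/20)v - 9/5)((80/9)v + 320/9) + (0)
Last nonzero remainder: (80/9)v + 320/9. Dividing through by 80/9 gives the monic gcd v + 4.

v + 4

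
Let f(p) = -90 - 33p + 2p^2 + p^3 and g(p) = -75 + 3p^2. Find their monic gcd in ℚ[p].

5 + p

Apply the Euclidean algorithm:
  p^3 + 2p^2 - 33p - 90 = ((1/3)p + 2/3)(3p^2 - 75) + (-8p - 40)
  3p^2 - 75 = (-(3/8)p + 15/8)(-8p - 40) + (0)
Last nonzero remainder: -8p - 40. Dividing through by -8 gives the monic gcd p + 5.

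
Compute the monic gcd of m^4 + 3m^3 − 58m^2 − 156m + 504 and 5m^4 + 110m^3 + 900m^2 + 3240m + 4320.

m^2 + 12m + 36

Euclidean algorithm in ℚ[m]:
  m^4 + 3m^3 − 58m^2 − 156m + 504 = (1/5)(5m^4 + 110m^3 + 900m^2 + 3240m + 4320) + (−19m^3 − 238m^2 − 804m − 360)
  5m^4 + 110m^3 + 900m^2 + 3240m + 4320 = (−(5/19)m − 900/361)(−19m^3 − 238m^2 − 804m − 360) + ((34320/361)m^2 + (411840/361)m + 1235520/361)
  −19m^3 − 238m^2 − 804m − 360 = (−(6859/34320)m − 361/3432)((34320/361)m^2 + (411840/361)m + 1235520/361) + (0)
Last nonzero remainder: (34320/361)m^2 + (411840/361)m + 1235520/361. Dividing through by 34320/361 gives the monic gcd m^2 + 12m + 36.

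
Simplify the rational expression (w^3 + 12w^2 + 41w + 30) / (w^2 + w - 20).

Apply the Euclidean algorithm:
  w^3 + 12w^2 + 41w + 30 = (w + 11)(w^2 + w - 20) + (50w + 250)
  w^2 + w - 20 = ((1/50)w - 2/25)(50w + 250) + (0)
Last nonzero remainder: 50w + 250. Dividing through by 50 gives the monic gcd w + 5.
Cancel w + 5 from numerator and denominator to get the reduced form.

(w^2 + 7w + 6)/(w - 4)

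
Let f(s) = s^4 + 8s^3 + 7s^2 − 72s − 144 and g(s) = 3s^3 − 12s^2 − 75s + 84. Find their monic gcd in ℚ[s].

By polynomial division,
  s^4 + 8s^3 + 7s^2 − 72s − 144 = ((1/3)s + 4)(3s^3 − 12s^2 − 75s + 84) + (80s^2 + 200s − 480)
  3s^3 − 12s^2 − 75s + 84 = ((3/80)s − 39/160)(80s^2 + 200s − 480) + (−(33/4)s − 33)
  80s^2 + 200s − 480 = (−(320/33)s + 160/11)(−(33/4)s − 33) + (0)
Last nonzero remainder: −(33/4)s − 33. Dividing through by −33/4 gives the monic gcd s + 4.

s + 4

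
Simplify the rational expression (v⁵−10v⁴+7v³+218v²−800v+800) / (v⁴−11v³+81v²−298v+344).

(v³−4v²−25v+100)/(v²−5v+43)

Euclidean algorithm in ℚ[v]:
  v⁵−10v⁴+7v³+218v²−800v+800 = (v+1)(v⁴−11v³+81v²−298v+344) + (−63v³+435v²−846v+456)
  v⁴−11v³+81v²−298v+344 = (−(1/63)v+86/1323)(−63v³+435v²−846v+456) + ((17329/441)v²−(34658/147)v+138632/441)
  −63v³+435v²−846v+456 = (−(27783/17329)v+25137/17329)((17329/441)v²−(34658/147)v+138632/441) + (0)
Last nonzero remainder: (17329/441)v²−(34658/147)v+138632/441. Dividing through by 17329/441 gives the monic gcd v²−6v+8.
Cancel v²−6v+8 from numerator and denominator to get the reduced form.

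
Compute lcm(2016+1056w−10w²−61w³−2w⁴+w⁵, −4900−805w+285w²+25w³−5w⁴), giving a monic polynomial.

Repeated division with remainder:
  w⁵−2w⁴−61w³−10w²+1056w+2016 = (−(1/5)w−3/5)(−5w⁴+25w³+285w²−805w−4900) + (11w³−407w−924)
  −5w⁴+25w³+285w²−805w−4900 = (−(5/11)w+25/11)(11w³−407w−924) + (100w²−300w−2800)
  11w³−407w−924 = ((11/100)w+33/100)(100w²−300w−2800) + (0)
Last nonzero remainder: 100w²−300w−2800. Dividing through by 100 gives the monic gcd w²−3w−28.
Then lcm(f, g) = f·g / gcd(f, g); expanding and making the result monic gives the answer.

−70560−40992w+254w²+3211w³+182w⁴−92w⁵−4w⁶+w⁷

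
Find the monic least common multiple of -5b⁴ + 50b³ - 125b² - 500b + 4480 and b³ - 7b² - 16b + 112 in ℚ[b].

b⁵ - 14b⁴ + 65b³ - 1296b + 3584

Apply the Euclidean algorithm:
  -5b⁴ + 50b³ - 125b² - 500b + 4480 = (-5b + 15)(b³ - 7b² - 16b + 112) + (-100b² + 300b + 2800)
  b³ - 7b² - 16b + 112 = (-(1/100)b + 1/25)(-100b² + 300b + 2800) + (0)
Last nonzero remainder: -100b² + 300b + 2800. Dividing through by -100 gives the monic gcd b² - 3b - 28.
Then lcm(f, g) = f·g / gcd(f, g); expanding and making the result monic gives the answer.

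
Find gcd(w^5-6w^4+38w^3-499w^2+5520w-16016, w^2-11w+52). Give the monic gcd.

w^2-11w+52

By polynomial division,
  w^5-6w^4+38w^3-499w^2+5520w-16016 = (w^3+5w^2+41w-308)(w^2-11w+52) + (0)
The last nonzero remainder w^2-11w+52 is already monic.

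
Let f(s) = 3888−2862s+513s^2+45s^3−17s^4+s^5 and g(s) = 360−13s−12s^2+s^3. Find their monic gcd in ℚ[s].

72−17s+s^2

By polynomial division,
  s^5−17s^4+45s^3+513s^2−2862s+3888 = (s^2−5s−2)(s^3−12s^2−13s+360) + (64s^2−1088s+4608)
  s^3−12s^2−13s+360 = ((1/64)s+5/64)(64s^2−1088s+4608) + (0)
Last nonzero remainder: 64s^2−1088s+4608. Dividing through by 64 gives the monic gcd s^2−17s+72.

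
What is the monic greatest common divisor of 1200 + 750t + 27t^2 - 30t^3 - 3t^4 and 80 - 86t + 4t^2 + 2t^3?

-40 + 3t + t^2

Apply the Euclidean algorithm:
  -3t^4 - 30t^3 + 27t^2 + 750t + 1200 = (-(3/2)t - 12)(2t^3 + 4t^2 - 86t + 80) + (-54t^2 - 162t + 2160)
  2t^3 + 4t^2 - 86t + 80 = (-(1/27)t + 1/27)(-54t^2 - 162t + 2160) + (0)
Last nonzero remainder: -54t^2 - 162t + 2160. Dividing through by -54 gives the monic gcd t^2 + 3t - 40.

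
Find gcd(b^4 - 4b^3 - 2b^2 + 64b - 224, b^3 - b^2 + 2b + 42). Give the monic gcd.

b^2 - 4b + 14

Repeated division with remainder:
  b^4 - 4b^3 - 2b^2 + 64b - 224 = (b - 3)(b^3 - b^2 + 2b + 42) + (-7b^2 + 28b - 98)
  b^3 - b^2 + 2b + 42 = (-(1/7)b - 3/7)(-7b^2 + 28b - 98) + (0)
Last nonzero remainder: -7b^2 + 28b - 98. Dividing through by -7 gives the monic gcd b^2 - 4b + 14.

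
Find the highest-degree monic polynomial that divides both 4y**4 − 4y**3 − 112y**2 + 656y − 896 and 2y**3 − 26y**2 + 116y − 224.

y**2 − 6y + 16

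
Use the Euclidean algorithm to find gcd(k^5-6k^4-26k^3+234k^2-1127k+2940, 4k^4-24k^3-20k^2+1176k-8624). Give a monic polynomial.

k^2-49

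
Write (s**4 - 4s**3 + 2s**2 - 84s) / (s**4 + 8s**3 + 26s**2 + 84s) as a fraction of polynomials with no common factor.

By polynomial division,
  s**4 - 4s**3 + 2s**2 - 84s = (s**4 + 8s**3 + 26s**2 + 84s) + (-12s**3 - 24s**2 - 168s)
  s**4 + 8s**3 + 26s**2 + 84s = (-(1/12)s - 1/2)(-12s**3 - 24s**2 - 168s) + (0)
Last nonzero remainder: -12s**3 - 24s**2 - 168s. Dividing through by -12 gives the monic gcd s**3 + 2s**2 + 14s.
Cancel s**3 + 2s**2 + 14s from numerator and denominator to get the reduced form.

(s - 6)/(s + 6)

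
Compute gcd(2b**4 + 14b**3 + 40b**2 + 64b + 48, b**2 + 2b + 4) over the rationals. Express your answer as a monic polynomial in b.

Apply the Euclidean algorithm:
  2b**4 + 14b**3 + 40b**2 + 64b + 48 = (2b**2 + 10b + 12)(b**2 + 2b + 4) + (0)
The last nonzero remainder b**2 + 2b + 4 is already monic.

b**2 + 2b + 4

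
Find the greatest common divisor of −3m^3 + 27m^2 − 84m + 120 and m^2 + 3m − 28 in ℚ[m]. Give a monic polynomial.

Repeated division with remainder:
  −3m^3 + 27m^2 − 84m + 120 = (−3m + 36)(m^2 + 3m − 28) + (−276m + 1128)
  m^2 + 3m − 28 = (−(1/276)m − 163/6348)(−276m + 1128) + (510/529)
  −276m + 1128 = (−(24334/85)m + 99452/85)(510/529) + (0)
The last nonzero remainder is the constant 510/529, so the polynomials are coprime and gcd = 1.

1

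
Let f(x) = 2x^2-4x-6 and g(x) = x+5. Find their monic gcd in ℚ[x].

1

Repeated division with remainder:
  2x^2-4x-6 = (2x-14)(x+5) + (64)
  x+5 = ((1/64)x+5/64)(64) + (0)
The last nonzero remainder is the constant 64, so the polynomials are coprime and gcd = 1.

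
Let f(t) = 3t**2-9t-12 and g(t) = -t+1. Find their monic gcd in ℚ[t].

1

Repeated division with remainder:
  3t**2-9t-12 = (-3t+6)(-t+1) + (-18)
  -t+1 = ((1/18)t-1/18)(-18) + (0)
The last nonzero remainder is the constant -18, so the polynomials are coprime and gcd = 1.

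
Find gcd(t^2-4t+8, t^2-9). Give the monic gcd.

1

Apply the Euclidean algorithm:
  t^2-4t+8 = (t^2-9) + (-4t+17)
  t^2-9 = (-(1/4)t-17/16)(-4t+17) + (145/16)
  -4t+17 = (-(64/145)t+272/145)(145/16) + (0)
The last nonzero remainder is the constant 145/16, so the polynomials are coprime and gcd = 1.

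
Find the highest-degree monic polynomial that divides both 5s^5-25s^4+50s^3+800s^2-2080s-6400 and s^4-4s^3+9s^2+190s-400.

Repeated division with remainder:
  5s^5-25s^4+50s^3+800s^2-2080s-6400 = (5s-5)(s^4-4s^3+9s^2+190s-400) + (-15s^3-105s^2+870s-8400)
  s^4-4s^3+9s^2+190s-400 = (-(1/15)s+11/15)(-15s^3-105s^2+870s-8400) + (144s^2-1008s+5760)
  -15s^3-105s^2+870s-8400 = (-(5/48)s-35/24)(144s^2-1008s+5760) + (0)
Last nonzero remainder: 144s^2-1008s+5760. Dividing through by 144 gives the monic gcd s^2-7s+40.

s^2-7s+40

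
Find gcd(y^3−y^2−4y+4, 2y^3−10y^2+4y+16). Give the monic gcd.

y−2

Repeated division with remainder:
  y^3−y^2−4y+4 = (1/2)(2y^3−10y^2+4y+16) + (4y^2−6y−4)
  2y^3−10y^2+4y+16 = ((1/2)y−7/4)(4y^2−6y−4) + (−(9/2)y+9)
  4y^2−6y−4 = (−(8/9)y−4/9)(−(9/2)y+9) + (0)
Last nonzero remainder: −(9/2)y+9. Dividing through by −9/2 gives the monic gcd y−2.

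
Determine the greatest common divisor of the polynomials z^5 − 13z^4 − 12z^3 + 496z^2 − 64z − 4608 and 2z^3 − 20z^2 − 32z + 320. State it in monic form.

Euclidean algorithm in ℚ[z]:
  z^5 − 13z^4 − 12z^3 + 496z^2 − 64z − 4608 = ((1/2)z^2 − (3/2)z − 13)(2z^3 − 20z^2 − 32z + 320) + (28z^2 − 448)
  2z^3 − 20z^2 − 32z + 320 = ((1/14)z − 5/7)(28z^2 − 448) + (0)
Last nonzero remainder: 28z^2 − 448. Dividing through by 28 gives the monic gcd z^2 − 16.

z^2 − 16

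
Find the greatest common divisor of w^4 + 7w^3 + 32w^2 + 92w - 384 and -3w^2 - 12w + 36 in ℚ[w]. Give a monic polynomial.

Euclidean algorithm in ℚ[w]:
  w^4 + 7w^3 + 32w^2 + 92w - 384 = (-(1/3)w^2 - w - 32/3)(-3w^2 - 12w + 36) + (0)
Last nonzero remainder: -3w^2 - 12w + 36. Dividing through by -3 gives the monic gcd w^2 + 4w - 12.

w^2 + 4w - 12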